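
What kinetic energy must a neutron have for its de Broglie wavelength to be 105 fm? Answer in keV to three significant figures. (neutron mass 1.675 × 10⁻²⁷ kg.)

p = h/λ = 6.626 × 10⁻³⁴ / 1.050 × 10⁻¹³ = 6.310 × 10⁻²¹ kg·m/s.
KE = p²/(2m) = (6.310 × 10⁻²¹)² / (2 × 1.675 × 10⁻²⁷) = 1.189 × 10⁻¹⁴ J = 74.2 keV.

KE = 74.2 keV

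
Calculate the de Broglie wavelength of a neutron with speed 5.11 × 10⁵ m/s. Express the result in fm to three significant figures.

p = mv = 1.675 × 10⁻²⁷ × 5.11 × 10⁵ = 8.559 × 10⁻²² kg·m/s.
λ = h/p = 6.626 × 10⁻³⁴ / 8.559 × 10⁻²² = 7.74 × 10⁻¹³ m = 774 fm.

λ = 774 fm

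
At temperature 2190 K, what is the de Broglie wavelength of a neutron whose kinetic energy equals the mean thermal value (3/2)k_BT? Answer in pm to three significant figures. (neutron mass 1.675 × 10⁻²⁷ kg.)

λ = 53.7 pm

KE = (3/2)k_BT = 1.5 × 1.381 × 10⁻²³ × 2190 = 4.537 × 10⁻²⁰ J.
p = √(2mKE) = √(2 × 1.675 × 10⁻²⁷ × 4.537 × 10⁻²⁰) = 1.233 × 10⁻²³ kg·m/s.
λ = h/p = 5.37 × 10⁻¹¹ m = 53.7 pm.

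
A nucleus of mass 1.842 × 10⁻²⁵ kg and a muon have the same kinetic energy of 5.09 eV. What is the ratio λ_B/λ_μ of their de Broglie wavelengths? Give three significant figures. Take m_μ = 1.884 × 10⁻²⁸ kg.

λ_B/λ_μ = 0.0320

At fixed KE, p = √(2mKE) so λ = h/p ∝ 1/√m.
λ_B/λ_μ = √(m_μ/m_B) = √(1.884 × 10⁻²⁸/1.842 × 10⁻²⁵) = √(1.023 × 10⁻³) = 0.0320.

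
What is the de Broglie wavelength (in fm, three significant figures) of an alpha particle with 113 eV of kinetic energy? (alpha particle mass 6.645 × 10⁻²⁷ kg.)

KE = 113 eV = 1.810 × 10⁻¹⁷ J.
p = √(2mKE) = √(2 × 6.645 × 10⁻²⁷ × 1.810 × 10⁻¹⁷) = 4.905 × 10⁻²² kg·m/s.
λ = h/p = 6.626 × 10⁻³⁴ / 4.905 × 10⁻²² = 1.35 × 10⁻¹² m = 1350 fm.

λ = 1350 fm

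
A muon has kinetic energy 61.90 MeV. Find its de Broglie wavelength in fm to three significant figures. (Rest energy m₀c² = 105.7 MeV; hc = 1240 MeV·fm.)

λ = 9.53 fm

Total energy E = KE + m₀c² = 61.90 + 105.7 = 167.60 MeV.
(pc)² = E² − (m₀c²)² = (167.60)² − (105.7)² = 1.692 × 10⁴ MeV², so pc = 130.1 MeV.
λ = hc/(pc) = 1240 MeV·fm / 130.1 MeV = 9.53 fm.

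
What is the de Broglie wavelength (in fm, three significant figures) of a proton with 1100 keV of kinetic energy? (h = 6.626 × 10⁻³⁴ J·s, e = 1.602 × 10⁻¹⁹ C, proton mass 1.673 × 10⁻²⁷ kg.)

KE = 1100 keV = 1.762 × 10⁻¹³ J.
p = √(2mKE) = √(2 × 1.673 × 10⁻²⁷ × 1.762 × 10⁻¹³) = 2.428 × 10⁻²⁰ kg·m/s.
λ = h/p = 6.626 × 10⁻³⁴ / 2.428 × 10⁻²⁰ = 2.73 × 10⁻¹⁴ m = 27.3 fm.

λ = 27.3 fm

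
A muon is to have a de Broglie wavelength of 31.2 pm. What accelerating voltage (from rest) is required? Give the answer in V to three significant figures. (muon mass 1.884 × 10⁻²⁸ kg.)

p = h/λ = 6.626 × 10⁻³⁴ / 3.120 × 10⁻¹¹ = 2.124 × 10⁻²³ kg·m/s.
KE = p²/(2m) = 1.197 × 10⁻¹⁸ J.
V = KE/e = 1.197 × 10⁻¹⁸ / (1.602 × 10⁻¹⁹) = 7.47 V.

V = 7.47 V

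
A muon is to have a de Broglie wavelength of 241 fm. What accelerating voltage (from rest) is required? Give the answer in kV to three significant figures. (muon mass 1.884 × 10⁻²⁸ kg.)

p = h/λ = 6.626 × 10⁻³⁴ / 2.410 × 10⁻¹³ = 2.749 × 10⁻²¹ kg·m/s.
KE = p²/(2m) = 2.006 × 10⁻¹⁴ J.
V = KE/e = 2.006 × 10⁻¹⁴ / (1.602 × 10⁻¹⁹) = 125 kV.

V = 125 kV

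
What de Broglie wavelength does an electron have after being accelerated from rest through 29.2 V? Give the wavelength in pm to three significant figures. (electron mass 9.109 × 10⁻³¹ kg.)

λ = 227 pm

KE = eV = 1.602 × 10⁻¹⁹ × 29.20 = 4.678 × 10⁻¹⁸ J.
p = √(2mKE) = √(2 × 9.109 × 10⁻³¹ × 4.678 × 10⁻¹⁸) = 2.919 × 10⁻²⁴ kg·m/s.
λ = h/p = 6.626 × 10⁻³⁴ / 2.919 × 10⁻²⁴ = 2.27 × 10⁻¹⁰ m = 227 pm.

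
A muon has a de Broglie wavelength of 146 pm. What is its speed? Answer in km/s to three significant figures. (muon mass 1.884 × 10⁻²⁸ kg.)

v = 24.1 km/s

p = h/λ = 6.626 × 10⁻³⁴ / 1.460 × 10⁻¹⁰ = 4.538 × 10⁻²⁴ kg·m/s.
v = p/m = 4.538 × 10⁻²⁴ / 1.884 × 10⁻²⁸ = 2.41 × 10⁴ m/s = 24.1 km/s.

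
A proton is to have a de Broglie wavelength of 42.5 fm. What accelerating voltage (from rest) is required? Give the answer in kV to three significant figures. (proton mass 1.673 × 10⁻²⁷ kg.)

p = h/λ = 6.626 × 10⁻³⁴ / 4.250 × 10⁻¹⁴ = 1.559 × 10⁻²⁰ kg·m/s.
KE = p²/(2m) = 7.264 × 10⁻¹⁴ J.
V = KE/e = 7.264 × 10⁻¹⁴ / (1.602 × 10⁻¹⁹) = 453 kV.

V = 453 kV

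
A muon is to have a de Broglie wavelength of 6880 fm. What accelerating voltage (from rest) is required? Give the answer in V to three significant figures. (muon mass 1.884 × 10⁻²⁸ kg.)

p = h/λ = 6.626 × 10⁻³⁴ / 6.880 × 10⁻¹² = 9.631 × 10⁻²³ kg·m/s.
KE = p²/(2m) = 2.462 × 10⁻¹⁷ J.
V = KE/e = 2.462 × 10⁻¹⁷ / (1.602 × 10⁻¹⁹) = 154 V.

V = 154 V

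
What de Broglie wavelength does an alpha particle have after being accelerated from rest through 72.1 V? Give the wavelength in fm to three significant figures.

KE = 2eV = 2 × 1.602 × 10⁻¹⁹ × 72.10 = 2.310 × 10⁻¹⁷ J.
p = √(2mKE) = √(2 × 6.645 × 10⁻²⁷ × 2.310 × 10⁻¹⁷) = 5.541 × 10⁻²² kg·m/s.
λ = h/p = 6.626 × 10⁻³⁴ / 5.541 × 10⁻²² = 1.20 × 10⁻¹² m = 1200 fm.

λ = 1200 fm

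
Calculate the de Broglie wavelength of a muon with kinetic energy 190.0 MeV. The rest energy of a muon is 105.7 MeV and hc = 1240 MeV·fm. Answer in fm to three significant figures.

λ = 4.49 fm

Total energy E = KE + m₀c² = 190.0 + 105.7 = 295.7 MeV.
(pc)² = E² − (m₀c²)² = (295.7)² − (105.7)² = 7.627 × 10⁴ MeV², so pc = 276.2 MeV.
λ = hc/(pc) = 1240 MeV·fm / 276.2 MeV = 4.49 fm.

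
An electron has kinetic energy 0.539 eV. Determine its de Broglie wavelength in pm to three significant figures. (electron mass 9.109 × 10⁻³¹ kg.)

KE = 0.539 eV = 8.635 × 10⁻²⁰ J.
p = √(2mKE) = √(2 × 9.109 × 10⁻³¹ × 8.635 × 10⁻²⁰) = 3.966 × 10⁻²⁵ kg·m/s.
λ = h/p = 6.626 × 10⁻³⁴ / 3.966 × 10⁻²⁵ = 1.67 × 10⁻⁹ m = 1670 pm.

λ = 1670 pm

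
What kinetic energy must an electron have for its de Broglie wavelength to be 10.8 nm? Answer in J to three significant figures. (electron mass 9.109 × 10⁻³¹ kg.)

KE = 2.07 × 10⁻²¹ J

p = h/λ = 6.626 × 10⁻³⁴ / 1.080 × 10⁻⁸ = 6.135 × 10⁻²⁶ kg·m/s.
KE = p²/(2m) = (6.135 × 10⁻²⁶)² / (2 × 9.109 × 10⁻³¹) = 2.066 × 10⁻²¹ J = 2.07 × 10⁻²¹ J.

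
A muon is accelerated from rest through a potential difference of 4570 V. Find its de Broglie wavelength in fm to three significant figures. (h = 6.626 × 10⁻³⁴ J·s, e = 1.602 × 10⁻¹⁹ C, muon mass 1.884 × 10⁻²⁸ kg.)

λ = 1260 fm

KE = eV = 1.602 × 10⁻¹⁹ × 4570 = 7.321 × 10⁻¹⁶ J.
p = √(2mKE) = √(2 × 1.884 × 10⁻²⁸ × 7.321 × 10⁻¹⁶) = 5.252 × 10⁻²² kg·m/s.
λ = h/p = 6.626 × 10⁻³⁴ / 5.252 × 10⁻²² = 1.26 × 10⁻¹² m = 1260 fm.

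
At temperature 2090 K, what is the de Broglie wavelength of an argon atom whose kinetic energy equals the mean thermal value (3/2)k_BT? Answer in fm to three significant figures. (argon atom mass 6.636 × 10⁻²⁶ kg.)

λ = 8740 fm

KE = (3/2)k_BT = 1.5 × 1.381 × 10⁻²³ × 2090 = 4.329 × 10⁻²⁰ J.
p = √(2mKE) = √(2 × 6.636 × 10⁻²⁶ × 4.329 × 10⁻²⁰) = 7.580 × 10⁻²³ kg·m/s.
λ = h/p = 8.74 × 10⁻¹² m = 8740 fm.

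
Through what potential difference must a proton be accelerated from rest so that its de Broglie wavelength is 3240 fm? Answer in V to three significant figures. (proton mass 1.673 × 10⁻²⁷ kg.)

p = h/λ = 6.626 × 10⁻³⁴ / 3.240 × 10⁻¹² = 2.045 × 10⁻²² kg·m/s.
KE = p²/(2m) = 1.250 × 10⁻¹⁷ J.
V = KE/e = 1.250 × 10⁻¹⁷ / (1.602 × 10⁻¹⁹) = 78.0 V.

V = 78.0 V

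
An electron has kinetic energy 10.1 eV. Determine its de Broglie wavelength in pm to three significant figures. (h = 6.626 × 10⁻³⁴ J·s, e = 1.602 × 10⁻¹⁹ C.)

λ = 386 pm

KE = 10.1 eV = 1.618 × 10⁻¹⁸ J.
p = √(2mKE) = √(2 × 9.109 × 10⁻³¹ × 1.618 × 10⁻¹⁸) = 1.717 × 10⁻²⁴ kg·m/s.
λ = h/p = 6.626 × 10⁻³⁴ / 1.717 × 10⁻²⁴ = 3.86 × 10⁻¹⁰ m = 386 pm.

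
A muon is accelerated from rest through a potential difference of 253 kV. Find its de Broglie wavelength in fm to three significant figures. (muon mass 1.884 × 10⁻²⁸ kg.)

KE = eV = 1.602 × 10⁻¹⁹ × 2.530 × 10⁵ = 4.053 × 10⁻¹⁴ J.
p = √(2mKE) = √(2 × 1.884 × 10⁻²⁸ × 4.053 × 10⁻¹⁴) = 3.908 × 10⁻²¹ kg·m/s.
λ = h/p = 6.626 × 10⁻³⁴ / 3.908 × 10⁻²¹ = 1.70 × 10⁻¹³ m = 170 fm.

λ = 170 fm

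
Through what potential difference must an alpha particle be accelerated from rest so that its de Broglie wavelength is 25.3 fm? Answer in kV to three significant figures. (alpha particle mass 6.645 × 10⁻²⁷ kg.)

p = h/λ = 6.626 × 10⁻³⁴ / 2.530 × 10⁻¹⁴ = 2.619 × 10⁻²⁰ kg·m/s.
KE = p²/(2m) = 5.161 × 10⁻¹⁴ J.
V = KE/2e = 5.161 × 10⁻¹⁴ / (2 × 1.602 × 10⁻¹⁹) = 161 kV.

V = 161 kV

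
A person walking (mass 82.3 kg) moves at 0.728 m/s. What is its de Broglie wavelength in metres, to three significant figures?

λ = 1.11 × 10⁻³⁵ m

p = mv = 82.3 × 0.728 = 5.991 × 10¹ kg·m/s.
λ = h/p = 6.626 × 10⁻³⁴ / 5.991 × 10¹ = 1.11 × 10⁻³⁵ m.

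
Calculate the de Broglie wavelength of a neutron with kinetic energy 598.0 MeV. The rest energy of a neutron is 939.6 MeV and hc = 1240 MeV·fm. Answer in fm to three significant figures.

Total energy E = KE + m₀c² = 598.0 + 939.6 = 1537.6 MeV.
(pc)² = E² − (m₀c²)² = (1537.6)² − (939.6)² = 1.481 × 10⁶ MeV², so pc = 1217 MeV.
λ = hc/(pc) = 1240 MeV·fm / 1217 MeV = 1.02 fm.

λ = 1.02 fm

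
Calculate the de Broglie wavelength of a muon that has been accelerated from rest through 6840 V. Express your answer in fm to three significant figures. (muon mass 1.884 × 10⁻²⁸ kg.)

λ = 1030 fm

KE = eV = 1.602 × 10⁻¹⁹ × 6840 = 1.096 × 10⁻¹⁵ J.
p = √(2mKE) = √(2 × 1.884 × 10⁻²⁸ × 1.096 × 10⁻¹⁵) = 6.426 × 10⁻²² kg·m/s.
λ = h/p = 6.626 × 10⁻³⁴ / 6.426 × 10⁻²² = 1.03 × 10⁻¹² m = 1030 fm.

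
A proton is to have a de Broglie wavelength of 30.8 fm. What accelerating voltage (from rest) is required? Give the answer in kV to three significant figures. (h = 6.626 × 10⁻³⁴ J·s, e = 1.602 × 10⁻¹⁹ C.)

V = 863 kV

p = h/λ = 6.626 × 10⁻³⁴ / 3.080 × 10⁻¹⁴ = 2.151 × 10⁻²⁰ kg·m/s.
KE = p²/(2m) = 1.383 × 10⁻¹³ J.
V = KE/e = 1.383 × 10⁻¹³ / (1.602 × 10⁻¹⁹) = 863 kV.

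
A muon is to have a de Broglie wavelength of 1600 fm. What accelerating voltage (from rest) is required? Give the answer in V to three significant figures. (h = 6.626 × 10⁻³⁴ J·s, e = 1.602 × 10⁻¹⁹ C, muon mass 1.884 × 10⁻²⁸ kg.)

V = 2840 V

p = h/λ = 6.626 × 10⁻³⁴ / 1.600 × 10⁻¹² = 4.141 × 10⁻²² kg·m/s.
KE = p²/(2m) = 4.551 × 10⁻¹⁶ J.
V = KE/e = 4.551 × 10⁻¹⁶ / (1.602 × 10⁻¹⁹) = 2840 V.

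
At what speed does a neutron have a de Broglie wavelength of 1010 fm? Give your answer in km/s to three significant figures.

v = 392 km/s

p = h/λ = 6.626 × 10⁻³⁴ / 1.010 × 10⁻¹² = 6.560 × 10⁻²² kg·m/s.
v = p/m = 6.560 × 10⁻²² / 1.675 × 10⁻²⁷ = 3.92 × 10⁵ m/s = 392 km/s.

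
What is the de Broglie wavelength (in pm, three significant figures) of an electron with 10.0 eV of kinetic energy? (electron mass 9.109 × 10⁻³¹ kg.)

KE = 10.0 eV = 1.602 × 10⁻¹⁸ J.
p = √(2mKE) = √(2 × 9.109 × 10⁻³¹ × 1.602 × 10⁻¹⁸) = 1.708 × 10⁻²⁴ kg·m/s.
λ = h/p = 6.626 × 10⁻³⁴ / 1.708 × 10⁻²⁴ = 3.88 × 10⁻¹⁰ m = 388 pm.

λ = 388 pm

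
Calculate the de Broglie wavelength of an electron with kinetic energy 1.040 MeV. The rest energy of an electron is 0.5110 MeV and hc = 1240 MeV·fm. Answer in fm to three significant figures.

λ = 847 fm

Total energy E = KE + m₀c² = 1.040 + 0.5110 = 1.5510 MeV.
(pc)² = E² − (m₀c²)² = (1.5510)² − (0.5110)² = 2.144 MeV², so pc = 1.464 MeV.
λ = hc/(pc) = 1240 MeV·fm / 1.464 MeV = 847 fm.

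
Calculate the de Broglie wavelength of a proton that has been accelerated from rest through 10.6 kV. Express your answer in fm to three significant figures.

KE = eV = 1.602 × 10⁻¹⁹ × 1.060 × 10⁴ = 1.698 × 10⁻¹⁵ J.
p = √(2mKE) = √(2 × 1.673 × 10⁻²⁷ × 1.698 × 10⁻¹⁵) = 2.384 × 10⁻²¹ kg·m/s.
λ = h/p = 6.626 × 10⁻³⁴ / 2.384 × 10⁻²¹ = 2.78 × 10⁻¹³ m = 278 fm.

λ = 278 fm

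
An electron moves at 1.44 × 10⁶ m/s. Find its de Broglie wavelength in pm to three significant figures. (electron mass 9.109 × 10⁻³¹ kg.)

λ = 505 pm

p = mv = 9.109 × 10⁻³¹ × 1.44 × 10⁶ = 1.312 × 10⁻²⁴ kg·m/s.
λ = h/p = 6.626 × 10⁻³⁴ / 1.312 × 10⁻²⁴ = 5.05 × 10⁻¹⁰ m = 505 pm.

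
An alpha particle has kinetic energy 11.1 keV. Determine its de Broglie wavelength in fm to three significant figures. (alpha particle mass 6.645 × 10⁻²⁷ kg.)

KE = 11.1 keV = 1.778 × 10⁻¹⁵ J.
p = √(2mKE) = √(2 × 6.645 × 10⁻²⁷ × 1.778 × 10⁻¹⁵) = 4.861 × 10⁻²¹ kg·m/s.
λ = h/p = 6.626 × 10⁻³⁴ / 4.861 × 10⁻²¹ = 1.36 × 10⁻¹³ m = 136 fm.

λ = 136 fm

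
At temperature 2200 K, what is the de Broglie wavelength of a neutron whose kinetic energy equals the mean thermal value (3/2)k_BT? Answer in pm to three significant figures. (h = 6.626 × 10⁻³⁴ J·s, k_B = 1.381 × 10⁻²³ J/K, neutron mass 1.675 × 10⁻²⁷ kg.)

λ = 53.6 pm

KE = (3/2)k_BT = 1.5 × 1.381 × 10⁻²³ × 2200 = 4.557 × 10⁻²⁰ J.
p = √(2mKE) = √(2 × 1.675 × 10⁻²⁷ × 4.557 × 10⁻²⁰) = 1.236 × 10⁻²³ kg·m/s.
λ = h/p = 5.36 × 10⁻¹¹ m = 53.6 pm.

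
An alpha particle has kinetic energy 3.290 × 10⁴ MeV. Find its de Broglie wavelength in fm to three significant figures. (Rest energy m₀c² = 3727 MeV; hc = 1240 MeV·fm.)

Total energy E = KE + m₀c² = 3.290 × 10⁴ + 3727 = 36627 MeV.
(pc)² = E² − (m₀c²)² = (36627)² − (3727)² = 1.328 × 10⁹ MeV², so pc = 3.644 × 10⁴ MeV.
λ = hc/(pc) = 1240 MeV·fm / 3.644 × 10⁴ MeV = 0.0340 fm.

λ = 0.0340 fm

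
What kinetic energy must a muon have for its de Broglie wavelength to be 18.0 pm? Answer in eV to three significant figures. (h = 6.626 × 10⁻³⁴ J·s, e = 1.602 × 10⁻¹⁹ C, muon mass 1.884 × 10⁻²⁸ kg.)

KE = 22.4 eV

p = h/λ = 6.626 × 10⁻³⁴ / 1.800 × 10⁻¹¹ = 3.681 × 10⁻²³ kg·m/s.
KE = p²/(2m) = (3.681 × 10⁻²³)² / (2 × 1.884 × 10⁻²⁸) = 3.596 × 10⁻¹⁸ J = 22.4 eV.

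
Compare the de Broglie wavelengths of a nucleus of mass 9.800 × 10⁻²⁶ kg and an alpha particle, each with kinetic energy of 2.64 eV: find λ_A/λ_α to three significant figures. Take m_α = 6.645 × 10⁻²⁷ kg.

At fixed KE, p = √(2mKE) so λ = h/p ∝ 1/√m.
λ_A/λ_α = √(m_α/m_A) = √(6.645 × 10⁻²⁷/9.800 × 10⁻²⁶) = √(0.06781) = 0.260.

λ_A/λ_α = 0.260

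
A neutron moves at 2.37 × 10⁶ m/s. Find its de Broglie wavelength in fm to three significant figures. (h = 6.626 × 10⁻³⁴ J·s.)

p = mv = 1.675 × 10⁻²⁷ × 2.37 × 10⁶ = 3.970 × 10⁻²¹ kg·m/s.
λ = h/p = 6.626 × 10⁻³⁴ / 3.970 × 10⁻²¹ = 1.67 × 10⁻¹³ m = 167 fm.

λ = 167 fm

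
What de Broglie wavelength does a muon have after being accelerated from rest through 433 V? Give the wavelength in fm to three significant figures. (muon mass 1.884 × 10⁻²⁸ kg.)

λ = 4100 fm

KE = eV = 1.602 × 10⁻¹⁹ × 433.0 = 6.937 × 10⁻¹⁷ J.
p = √(2mKE) = √(2 × 1.884 × 10⁻²⁸ × 6.937 × 10⁻¹⁷) = 1.617 × 10⁻²² kg·m/s.
λ = h/p = 6.626 × 10⁻³⁴ / 1.617 × 10⁻²² = 4.10 × 10⁻¹² m = 4100 fm.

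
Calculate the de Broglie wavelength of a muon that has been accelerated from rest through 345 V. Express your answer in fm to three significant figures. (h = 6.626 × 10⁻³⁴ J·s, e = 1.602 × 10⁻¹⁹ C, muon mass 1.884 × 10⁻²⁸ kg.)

KE = eV = 1.602 × 10⁻¹⁹ × 345.0 = 5.527 × 10⁻¹⁷ J.
p = √(2mKE) = √(2 × 1.884 × 10⁻²⁸ × 5.527 × 10⁻¹⁷) = 1.443 × 10⁻²² kg·m/s.
λ = h/p = 6.626 × 10⁻³⁴ / 1.443 × 10⁻²² = 4.59 × 10⁻¹² m = 4590 fm.

λ = 4590 fm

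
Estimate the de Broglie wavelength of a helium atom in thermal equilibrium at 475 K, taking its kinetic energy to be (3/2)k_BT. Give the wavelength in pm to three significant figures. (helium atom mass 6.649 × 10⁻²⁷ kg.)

KE = (3/2)k_BT = 1.5 × 1.381 × 10⁻²³ × 475 = 9.840 × 10⁻²¹ J.
p = √(2mKE) = √(2 × 6.649 × 10⁻²⁷ × 9.840 × 10⁻²¹) = 1.144 × 10⁻²³ kg·m/s.
λ = h/p = 5.79 × 10⁻¹¹ m = 57.9 pm.

λ = 57.9 pm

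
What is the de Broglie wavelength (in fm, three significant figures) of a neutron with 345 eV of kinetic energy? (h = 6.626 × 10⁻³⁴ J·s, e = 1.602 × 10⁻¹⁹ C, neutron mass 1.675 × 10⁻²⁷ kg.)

KE = 345 eV = 5.527 × 10⁻¹⁷ J.
p = √(2mKE) = √(2 × 1.675 × 10⁻²⁷ × 5.527 × 10⁻¹⁷) = 4.303 × 10⁻²² kg·m/s.
λ = h/p = 6.626 × 10⁻³⁴ / 4.303 × 10⁻²² = 1.54 × 10⁻¹² m = 1540 fm.

λ = 1540 fm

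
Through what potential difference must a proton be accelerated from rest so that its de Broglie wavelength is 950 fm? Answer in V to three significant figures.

V = 908 V

p = h/λ = 6.626 × 10⁻³⁴ / 9.500 × 10⁻¹³ = 6.975 × 10⁻²² kg·m/s.
KE = p²/(2m) = 1.454 × 10⁻¹⁶ J.
V = KE/e = 1.454 × 10⁻¹⁶ / (1.602 × 10⁻¹⁹) = 908 V.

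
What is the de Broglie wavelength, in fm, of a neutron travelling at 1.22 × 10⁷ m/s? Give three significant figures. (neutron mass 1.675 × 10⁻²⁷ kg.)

p = mv = 1.675 × 10⁻²⁷ × 1.22 × 10⁷ = 2.044 × 10⁻²⁰ kg·m/s.
λ = h/p = 6.626 × 10⁻³⁴ / 2.044 × 10⁻²⁰ = 3.24 × 10⁻¹⁴ m = 32.4 fm.

λ = 32.4 fm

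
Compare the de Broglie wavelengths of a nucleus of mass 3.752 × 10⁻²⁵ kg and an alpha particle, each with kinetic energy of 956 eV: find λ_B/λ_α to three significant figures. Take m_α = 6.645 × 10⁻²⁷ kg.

λ_B/λ_α = 0.133

At fixed KE, p = √(2mKE) so λ = h/p ∝ 1/√m.
λ_B/λ_α = √(m_α/m_B) = √(6.645 × 10⁻²⁷/3.752 × 10⁻²⁵) = √(0.01771) = 0.133.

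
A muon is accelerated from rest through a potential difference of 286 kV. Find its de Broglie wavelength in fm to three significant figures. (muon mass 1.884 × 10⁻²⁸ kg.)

λ = 159 fm

KE = eV = 1.602 × 10⁻¹⁹ × 2.860 × 10⁵ = 4.582 × 10⁻¹⁴ J.
p = √(2mKE) = √(2 × 1.884 × 10⁻²⁸ × 4.582 × 10⁻¹⁴) = 4.155 × 10⁻²¹ kg·m/s.
λ = h/p = 6.626 × 10⁻³⁴ / 4.155 × 10⁻²¹ = 1.59 × 10⁻¹³ m = 159 fm.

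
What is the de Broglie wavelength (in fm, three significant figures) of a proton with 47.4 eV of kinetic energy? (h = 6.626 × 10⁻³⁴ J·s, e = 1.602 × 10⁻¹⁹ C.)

λ = 4160 fm

KE = 47.4 eV = 7.593 × 10⁻¹⁸ J.
p = √(2mKE) = √(2 × 1.673 × 10⁻²⁷ × 7.593 × 10⁻¹⁸) = 1.594 × 10⁻²² kg·m/s.
λ = h/p = 6.626 × 10⁻³⁴ / 1.594 × 10⁻²² = 4.16 × 10⁻¹² m = 4160 fm.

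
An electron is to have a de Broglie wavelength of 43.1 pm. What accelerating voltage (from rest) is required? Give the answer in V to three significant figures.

V = 810 V

p = h/λ = 6.626 × 10⁻³⁴ / 4.310 × 10⁻¹¹ = 1.537 × 10⁻²³ kg·m/s.
KE = p²/(2m) = 1.297 × 10⁻¹⁶ J.
V = KE/e = 1.297 × 10⁻¹⁶ / (1.602 × 10⁻¹⁹) = 810 V.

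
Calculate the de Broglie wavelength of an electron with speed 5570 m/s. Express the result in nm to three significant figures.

p = mv = 9.109 × 10⁻³¹ × 5570 = 5.074 × 10⁻²⁷ kg·m/s.
λ = h/p = 6.626 × 10⁻³⁴ / 5.074 × 10⁻²⁷ = 1.31 × 10⁻⁷ m = 131 nm.

λ = 131 nm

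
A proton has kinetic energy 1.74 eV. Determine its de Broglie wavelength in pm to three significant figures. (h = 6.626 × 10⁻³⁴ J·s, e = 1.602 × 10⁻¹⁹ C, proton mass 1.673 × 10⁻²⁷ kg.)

λ = 21.7 pm

KE = 1.74 eV = 2.787 × 10⁻¹⁹ J.
p = √(2mKE) = √(2 × 1.673 × 10⁻²⁷ × 2.787 × 10⁻¹⁹) = 3.054 × 10⁻²³ kg·m/s.
λ = h/p = 6.626 × 10⁻³⁴ / 3.054 × 10⁻²³ = 2.17 × 10⁻¹¹ m = 21.7 pm.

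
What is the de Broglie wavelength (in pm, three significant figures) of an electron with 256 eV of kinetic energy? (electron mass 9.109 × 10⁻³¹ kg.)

λ = 76.7 pm

KE = 256 eV = 4.101 × 10⁻¹⁷ J.
p = √(2mKE) = √(2 × 9.109 × 10⁻³¹ × 4.101 × 10⁻¹⁷) = 8.644 × 10⁻²⁴ kg·m/s.
λ = h/p = 6.626 × 10⁻³⁴ / 8.644 × 10⁻²⁴ = 7.67 × 10⁻¹¹ m = 76.7 pm.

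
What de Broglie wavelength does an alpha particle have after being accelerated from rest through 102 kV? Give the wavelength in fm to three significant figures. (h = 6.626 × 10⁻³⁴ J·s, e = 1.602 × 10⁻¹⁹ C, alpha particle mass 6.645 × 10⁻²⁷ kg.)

λ = 31.8 fm

KE = 2eV = 2 × 1.602 × 10⁻¹⁹ × 1.020 × 10⁵ = 3.268 × 10⁻¹⁴ J.
p = √(2mKE) = √(2 × 6.645 × 10⁻²⁷ × 3.268 × 10⁻¹⁴) = 2.084 × 10⁻²⁰ kg·m/s.
λ = h/p = 6.626 × 10⁻³⁴ / 2.084 × 10⁻²⁰ = 3.18 × 10⁻¹⁴ m = 31.8 fm.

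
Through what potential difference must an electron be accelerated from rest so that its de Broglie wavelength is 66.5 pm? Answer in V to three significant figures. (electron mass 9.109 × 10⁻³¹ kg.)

V = 340 V

p = h/λ = 6.626 × 10⁻³⁴ / 6.650 × 10⁻¹¹ = 9.964 × 10⁻²⁴ kg·m/s.
KE = p²/(2m) = 5.450 × 10⁻¹⁷ J.
V = KE/e = 5.450 × 10⁻¹⁷ / (1.602 × 10⁻¹⁹) = 340 V.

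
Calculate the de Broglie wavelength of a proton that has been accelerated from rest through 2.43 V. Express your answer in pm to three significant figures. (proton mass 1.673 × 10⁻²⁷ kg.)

KE = eV = 1.602 × 10⁻¹⁹ × 2.430 = 3.893 × 10⁻¹⁹ J.
p = √(2mKE) = √(2 × 1.673 × 10⁻²⁷ × 3.893 × 10⁻¹⁹) = 3.609 × 10⁻²³ kg·m/s.
λ = h/p = 6.626 × 10⁻³⁴ / 3.609 × 10⁻²³ = 1.84 × 10⁻¹¹ m = 18.4 pm.

λ = 18.4 pm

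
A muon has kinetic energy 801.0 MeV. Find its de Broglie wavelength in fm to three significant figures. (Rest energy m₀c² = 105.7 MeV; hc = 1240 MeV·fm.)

Total energy E = KE + m₀c² = 801.0 + 105.7 = 906.7 MeV.
(pc)² = E² − (m₀c²)² = (906.7)² − (105.7)² = 8.109 × 10⁵ MeV², so pc = 900.5 MeV.
λ = hc/(pc) = 1240 MeV·fm / 900.5 MeV = 1.38 fm.

λ = 1.38 fm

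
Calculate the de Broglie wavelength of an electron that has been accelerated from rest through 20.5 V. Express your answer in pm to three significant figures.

KE = eV = 1.602 × 10⁻¹⁹ × 20.50 = 3.284 × 10⁻¹⁸ J.
p = √(2mKE) = √(2 × 9.109 × 10⁻³¹ × 3.284 × 10⁻¹⁸) = 2.446 × 10⁻²⁴ kg·m/s.
λ = h/p = 6.626 × 10⁻³⁴ / 2.446 × 10⁻²⁴ = 2.71 × 10⁻¹⁰ m = 271 pm.

λ = 271 pm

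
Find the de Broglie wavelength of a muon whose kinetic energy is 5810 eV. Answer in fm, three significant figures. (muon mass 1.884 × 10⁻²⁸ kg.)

λ = 1120 fm

KE = 5810 eV = 9.308 × 10⁻¹⁶ J.
p = √(2mKE) = √(2 × 1.884 × 10⁻²⁸ × 9.308 × 10⁻¹⁶) = 5.922 × 10⁻²² kg·m/s.
λ = h/p = 6.626 × 10⁻³⁴ / 5.922 × 10⁻²² = 1.12 × 10⁻¹² m = 1120 fm.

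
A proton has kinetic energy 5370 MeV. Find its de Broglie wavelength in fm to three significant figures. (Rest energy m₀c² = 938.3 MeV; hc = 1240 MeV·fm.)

Total energy E = KE + m₀c² = 5370 + 938.3 = 6308.3 MeV.
(pc)² = E² − (m₀c²)² = (6308.3)² − (938.3)² = 3.891 × 10⁷ MeV², so pc = 6238 MeV.
λ = hc/(pc) = 1240 MeV·fm / 6238 MeV = 0.199 fm.

λ = 0.199 fm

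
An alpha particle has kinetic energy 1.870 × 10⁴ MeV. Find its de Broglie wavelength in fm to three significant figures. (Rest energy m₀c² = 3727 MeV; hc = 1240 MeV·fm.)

λ = 0.0561 fm

Total energy E = KE + m₀c² = 1.870 × 10⁴ + 3727 = 22427 MeV.
(pc)² = E² − (m₀c²)² = (22427)² − (3727)² = 4.891 × 10⁸ MeV², so pc = 2.212 × 10⁴ MeV.
λ = hc/(pc) = 1240 MeV·fm / 2.212 × 10⁴ MeV = 0.0561 fm.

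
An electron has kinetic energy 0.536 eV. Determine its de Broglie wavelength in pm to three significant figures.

λ = 1680 pm

KE = 0.536 eV = 8.587 × 10⁻²⁰ J.
p = √(2mKE) = √(2 × 9.109 × 10⁻³¹ × 8.587 × 10⁻²⁰) = 3.955 × 10⁻²⁵ kg·m/s.
λ = h/p = 6.626 × 10⁻³⁴ / 3.955 × 10⁻²⁵ = 1.68 × 10⁻⁹ m = 1680 pm.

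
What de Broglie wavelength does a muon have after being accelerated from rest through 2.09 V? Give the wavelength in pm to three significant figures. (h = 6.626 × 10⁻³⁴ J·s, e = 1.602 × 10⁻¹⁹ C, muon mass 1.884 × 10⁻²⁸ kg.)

λ = 59.0 pm

KE = eV = 1.602 × 10⁻¹⁹ × 2.090 = 3.348 × 10⁻¹⁹ J.
p = √(2mKE) = √(2 × 1.884 × 10⁻²⁸ × 3.348 × 10⁻¹⁹) = 1.123 × 10⁻²³ kg·m/s.
λ = h/p = 6.626 × 10⁻³⁴ / 1.123 × 10⁻²³ = 5.90 × 10⁻¹¹ m = 59.0 pm.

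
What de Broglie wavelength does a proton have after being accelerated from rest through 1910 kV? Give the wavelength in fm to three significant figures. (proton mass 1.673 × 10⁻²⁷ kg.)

λ = 20.7 fm

KE = eV = 1.602 × 10⁻¹⁹ × 1.910 × 10⁶ = 3.060 × 10⁻¹³ J.
p = √(2mKE) = √(2 × 1.673 × 10⁻²⁷ × 3.060 × 10⁻¹³) = 3.200 × 10⁻²⁰ kg·m/s.
λ = h/p = 6.626 × 10⁻³⁴ / 3.200 × 10⁻²⁰ = 2.07 × 10⁻¹⁴ m = 20.7 fm.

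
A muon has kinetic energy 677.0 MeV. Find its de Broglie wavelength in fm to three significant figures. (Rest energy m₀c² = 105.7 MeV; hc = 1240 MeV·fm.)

Total energy E = KE + m₀c² = 677.0 + 105.7 = 782.7 MeV.
(pc)² = E² − (m₀c²)² = (782.7)² − (105.7)² = 6.014 × 10⁵ MeV², so pc = 775.5 MeV.
λ = hc/(pc) = 1240 MeV·fm / 775.5 MeV = 1.60 fm.

λ = 1.60 fm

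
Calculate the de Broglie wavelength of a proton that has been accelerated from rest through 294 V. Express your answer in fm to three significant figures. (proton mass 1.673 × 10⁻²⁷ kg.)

λ = 1670 fm

KE = eV = 1.602 × 10⁻¹⁹ × 294.0 = 4.710 × 10⁻¹⁷ J.
p = √(2mKE) = √(2 × 1.673 × 10⁻²⁷ × 4.710 × 10⁻¹⁷) = 3.970 × 10⁻²² kg·m/s.
λ = h/p = 6.626 × 10⁻³⁴ / 3.970 × 10⁻²² = 1.67 × 10⁻¹² m = 1670 fm.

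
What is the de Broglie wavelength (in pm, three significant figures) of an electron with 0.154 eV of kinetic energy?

KE = 0.154 eV = 2.467 × 10⁻²⁰ J.
p = √(2mKE) = √(2 × 9.109 × 10⁻³¹ × 2.467 × 10⁻²⁰) = 2.120 × 10⁻²⁵ kg·m/s.
λ = h/p = 6.626 × 10⁻³⁴ / 2.120 × 10⁻²⁵ = 3.13 × 10⁻⁹ m = 3130 pm.

λ = 3130 pm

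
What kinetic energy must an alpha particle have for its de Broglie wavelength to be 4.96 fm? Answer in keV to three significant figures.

KE = 8380 keV

p = h/λ = 6.626 × 10⁻³⁴ / 4.960 × 10⁻¹⁵ = 1.336 × 10⁻¹⁹ kg·m/s.
KE = p²/(2m) = (1.336 × 10⁻¹⁹)² / (2 × 6.645 × 10⁻²⁷) = 1.343 × 10⁻¹² J = 8380 keV.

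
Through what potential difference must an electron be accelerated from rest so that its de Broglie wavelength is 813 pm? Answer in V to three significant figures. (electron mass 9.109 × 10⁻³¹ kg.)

p = h/λ = 6.626 × 10⁻³⁴ / 8.130 × 10⁻¹⁰ = 8.150 × 10⁻²⁵ kg·m/s.
KE = p²/(2m) = 3.646 × 10⁻¹⁹ J.
V = KE/e = 3.646 × 10⁻¹⁹ / (1.602 × 10⁻¹⁹) = 2.28 V.

V = 2.28 V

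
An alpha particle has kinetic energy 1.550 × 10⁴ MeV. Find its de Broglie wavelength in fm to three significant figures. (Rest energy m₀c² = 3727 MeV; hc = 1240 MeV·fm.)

Total energy E = KE + m₀c² = 1.550 × 10⁴ + 3727 = 19227 MeV.
(pc)² = E² − (m₀c²)² = (19227)² − (3727)² = 3.558 × 10⁸ MeV², so pc = 1.886 × 10⁴ MeV.
λ = hc/(pc) = 1240 MeV·fm / 1.886 × 10⁴ MeV = 0.0657 fm.

λ = 0.0657 fm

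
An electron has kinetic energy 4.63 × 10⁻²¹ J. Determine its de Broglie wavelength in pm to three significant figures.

p = √(2mKE) = √(2 × 9.109 × 10⁻³¹ × 4.630 × 10⁻²¹) = 9.184 × 10⁻²⁶ kg·m/s.
λ = h/p = 6.626 × 10⁻³⁴ / 9.184 × 10⁻²⁶ = 7.21 × 10⁻⁹ m = 7210 pm.

λ = 7210 pm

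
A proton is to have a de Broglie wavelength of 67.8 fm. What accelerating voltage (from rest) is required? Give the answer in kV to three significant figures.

p = h/λ = 6.626 × 10⁻³⁴ / 6.780 × 10⁻¹⁴ = 9.773 × 10⁻²¹ kg·m/s.
KE = p²/(2m) = 2.854 × 10⁻¹⁴ J.
V = KE/e = 2.854 × 10⁻¹⁴ / (1.602 × 10⁻¹⁹) = 178 kV.

V = 178 kV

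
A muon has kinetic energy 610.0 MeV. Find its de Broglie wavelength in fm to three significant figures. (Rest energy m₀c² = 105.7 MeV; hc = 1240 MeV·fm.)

Total energy E = KE + m₀c² = 610.0 + 105.7 = 715.7 MeV.
(pc)² = E² − (m₀c²)² = (715.7)² − (105.7)² = 5.011 × 10⁵ MeV², so pc = 707.9 MeV.
λ = hc/(pc) = 1240 MeV·fm / 707.9 MeV = 1.75 fm.

λ = 1.75 fm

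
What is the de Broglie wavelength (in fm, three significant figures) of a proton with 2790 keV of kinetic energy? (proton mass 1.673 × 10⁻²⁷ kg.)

λ = 17.1 fm

KE = 2790 keV = 4.470 × 10⁻¹³ J.
p = √(2mKE) = √(2 × 1.673 × 10⁻²⁷ × 4.470 × 10⁻¹³) = 3.867 × 10⁻²⁰ kg·m/s.
λ = h/p = 6.626 × 10⁻³⁴ / 3.867 × 10⁻²⁰ = 1.71 × 10⁻¹⁴ m = 17.1 fm.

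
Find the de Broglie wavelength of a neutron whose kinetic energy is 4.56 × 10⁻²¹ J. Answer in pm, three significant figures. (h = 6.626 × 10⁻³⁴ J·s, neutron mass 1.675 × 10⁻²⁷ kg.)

p = √(2mKE) = √(2 × 1.675 × 10⁻²⁷ × 4.560 × 10⁻²¹) = 3.908 × 10⁻²⁴ kg·m/s.
λ = h/p = 6.626 × 10⁻³⁴ / 3.908 × 10⁻²⁴ = 1.70 × 10⁻¹⁰ m = 170 pm.

λ = 170 pm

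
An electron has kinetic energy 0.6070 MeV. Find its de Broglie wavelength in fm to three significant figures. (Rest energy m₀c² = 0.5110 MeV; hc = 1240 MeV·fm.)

Total energy E = KE + m₀c² = 0.6070 + 0.5110 = 1.1180 MeV.
(pc)² = E² − (m₀c²)² = (1.1180)² − (0.5110)² = 0.9888 MeV², so pc = 0.9944 MeV.
λ = hc/(pc) = 1240 MeV·fm / 0.9944 MeV = 1250 fm.

λ = 1250 fm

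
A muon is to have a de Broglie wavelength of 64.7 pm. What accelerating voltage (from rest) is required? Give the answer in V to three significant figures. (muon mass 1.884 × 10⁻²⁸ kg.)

V = 1.74 V

p = h/λ = 6.626 × 10⁻³⁴ / 6.470 × 10⁻¹¹ = 1.024 × 10⁻²³ kg·m/s.
KE = p²/(2m) = 2.783 × 10⁻¹⁹ J.
V = KE/e = 2.783 × 10⁻¹⁹ / (1.602 × 10⁻¹⁹) = 1.74 V.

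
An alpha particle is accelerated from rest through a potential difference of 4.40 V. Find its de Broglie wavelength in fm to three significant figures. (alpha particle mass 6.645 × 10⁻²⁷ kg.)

λ = 4840 fm

KE = 2eV = 2 × 1.602 × 10⁻¹⁹ × 4.400 = 1.410 × 10⁻¹⁸ J.
p = √(2mKE) = √(2 × 6.645 × 10⁻²⁷ × 1.410 × 10⁻¹⁸) = 1.369 × 10⁻²² kg·m/s.
λ = h/p = 6.626 × 10⁻³⁴ / 1.369 × 10⁻²² = 4.84 × 10⁻¹² m = 4840 fm.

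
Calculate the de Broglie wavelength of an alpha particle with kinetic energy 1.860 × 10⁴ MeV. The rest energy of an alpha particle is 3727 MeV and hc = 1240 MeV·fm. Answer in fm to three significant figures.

Total energy E = KE + m₀c² = 1.860 × 10⁴ + 3727 = 22327 MeV.
(pc)² = E² − (m₀c²)² = (22327)² − (3727)² = 4.846 × 10⁸ MeV², so pc = 2.201 × 10⁴ MeV.
λ = hc/(pc) = 1240 MeV·fm / 2.201 × 10⁴ MeV = 0.0563 fm.

λ = 0.0563 fm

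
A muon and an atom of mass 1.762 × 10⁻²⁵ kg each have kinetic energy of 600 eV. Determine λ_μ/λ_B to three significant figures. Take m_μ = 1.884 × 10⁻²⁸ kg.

λ_μ/λ_B = 30.6

At fixed KE, p = √(2mKE) so λ = h/p ∝ 1/√m.
λ_μ/λ_B = √(m_B/m_μ) = √(1.762 × 10⁻²⁵/1.884 × 10⁻²⁸) = √(935.2) = 30.6.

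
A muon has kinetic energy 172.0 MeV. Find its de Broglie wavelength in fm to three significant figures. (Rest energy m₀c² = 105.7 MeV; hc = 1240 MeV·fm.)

Total energy E = KE + m₀c² = 172.0 + 105.7 = 277.7 MeV.
(pc)² = E² − (m₀c²)² = (277.7)² − (105.7)² = 6.594 × 10⁴ MeV², so pc = 256.8 MeV.
λ = hc/(pc) = 1240 MeV·fm / 256.8 MeV = 4.83 fm.

λ = 4.83 fm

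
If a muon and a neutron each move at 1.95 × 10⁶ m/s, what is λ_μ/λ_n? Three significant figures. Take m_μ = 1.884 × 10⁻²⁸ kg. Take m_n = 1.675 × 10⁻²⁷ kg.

λ_μ/λ_n = 8.89

At fixed v, p = mv so λ = h/(mv) ∝ 1/m.
λ_μ/λ_n = m_n/m_μ = 1.675 × 10⁻²⁷/1.884 × 10⁻²⁸ = 8.89.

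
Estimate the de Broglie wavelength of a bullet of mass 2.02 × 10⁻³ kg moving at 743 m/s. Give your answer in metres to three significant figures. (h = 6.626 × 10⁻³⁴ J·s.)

λ = 4.41 × 10⁻³⁴ m

p = mv = 2.02 × 10⁻³ × 743 = 1.501 kg·m/s.
λ = h/p = 6.626 × 10⁻³⁴ / 1.501 = 4.41 × 10⁻³⁴ m.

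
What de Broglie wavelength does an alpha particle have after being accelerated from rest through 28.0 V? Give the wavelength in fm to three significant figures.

λ = 1920 fm

KE = 2eV = 2 × 1.602 × 10⁻¹⁹ × 28.00 = 8.971 × 10⁻¹⁸ J.
p = √(2mKE) = √(2 × 6.645 × 10⁻²⁷ × 8.971 × 10⁻¹⁸) = 3.453 × 10⁻²² kg·m/s.
λ = h/p = 6.626 × 10⁻³⁴ / 3.453 × 10⁻²² = 1.92 × 10⁻¹² m = 1920 fm.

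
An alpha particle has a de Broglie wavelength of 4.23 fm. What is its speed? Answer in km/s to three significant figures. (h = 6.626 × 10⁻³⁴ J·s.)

p = h/λ = 6.626 × 10⁻³⁴ / 4.230 × 10⁻¹⁵ = 1.566 × 10⁻¹⁹ kg·m/s.
v = p/m = 1.566 × 10⁻¹⁹ / 6.645 × 10⁻²⁷ = 2.36 × 10⁷ m/s = 2.36 × 10⁴ km/s.

v = 2.36 × 10⁴ km/s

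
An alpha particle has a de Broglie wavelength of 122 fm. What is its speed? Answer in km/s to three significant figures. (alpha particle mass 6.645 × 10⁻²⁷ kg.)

p = h/λ = 6.626 × 10⁻³⁴ / 1.220 × 10⁻¹³ = 5.431 × 10⁻²¹ kg·m/s.
v = p/m = 5.431 × 10⁻²¹ / 6.645 × 10⁻²⁷ = 8.17 × 10⁵ m/s = 817 km/s.

v = 817 km/s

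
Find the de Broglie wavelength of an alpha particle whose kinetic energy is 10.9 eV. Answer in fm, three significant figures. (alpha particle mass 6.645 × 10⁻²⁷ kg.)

KE = 10.9 eV = 1.746 × 10⁻¹⁸ J.
p = √(2mKE) = √(2 × 6.645 × 10⁻²⁷ × 1.746 × 10⁻¹⁸) = 1.523 × 10⁻²² kg·m/s.
λ = h/p = 6.626 × 10⁻³⁴ / 1.523 × 10⁻²² = 4.35 × 10⁻¹² m = 4350 fm.

λ = 4350 fm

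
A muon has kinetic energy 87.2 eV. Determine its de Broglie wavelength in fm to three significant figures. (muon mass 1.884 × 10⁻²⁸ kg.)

KE = 87.2 eV = 1.397 × 10⁻¹⁷ J.
p = √(2mKE) = √(2 × 1.884 × 10⁻²⁸ × 1.397 × 10⁻¹⁷) = 7.255 × 10⁻²³ kg·m/s.
λ = h/p = 6.626 × 10⁻³⁴ / 7.255 × 10⁻²³ = 9.13 × 10⁻¹² m = 9130 fm.

λ = 9130 fm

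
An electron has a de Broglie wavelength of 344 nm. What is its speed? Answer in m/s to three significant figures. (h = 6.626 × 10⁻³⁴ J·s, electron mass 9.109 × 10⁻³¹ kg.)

v = 2110 m/s

p = h/λ = 6.626 × 10⁻³⁴ / 3.440 × 10⁻⁷ = 1.926 × 10⁻²⁷ kg·m/s.
v = p/m = 1.926 × 10⁻²⁷ / 9.109 × 10⁻³¹ = 2.11 × 10³ m/s = 2110 m/s.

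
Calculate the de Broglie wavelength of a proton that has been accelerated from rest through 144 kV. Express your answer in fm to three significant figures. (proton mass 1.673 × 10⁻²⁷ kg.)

KE = eV = 1.602 × 10⁻¹⁹ × 1.440 × 10⁵ = 2.307 × 10⁻¹⁴ J.
p = √(2mKE) = √(2 × 1.673 × 10⁻²⁷ × 2.307 × 10⁻¹⁴) = 8.786 × 10⁻²¹ kg·m/s.
λ = h/p = 6.626 × 10⁻³⁴ / 8.786 × 10⁻²¹ = 7.54 × 10⁻¹⁴ m = 75.4 fm.

λ = 75.4 fm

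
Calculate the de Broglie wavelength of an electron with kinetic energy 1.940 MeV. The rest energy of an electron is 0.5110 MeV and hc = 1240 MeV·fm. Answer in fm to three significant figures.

λ = 517 fm

Total energy E = KE + m₀c² = 1.940 + 0.5110 = 2.4510 MeV.
(pc)² = E² − (m₀c²)² = (2.4510)² − (0.5110)² = 5.746 MeV², so pc = 2.397 MeV.
λ = hc/(pc) = 1240 MeV·fm / 2.397 MeV = 517 fm.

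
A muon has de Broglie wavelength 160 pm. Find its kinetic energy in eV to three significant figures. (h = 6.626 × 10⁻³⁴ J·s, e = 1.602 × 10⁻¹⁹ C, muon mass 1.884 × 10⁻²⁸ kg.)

KE = 0.284 eV

p = h/λ = 6.626 × 10⁻³⁴ / 1.600 × 10⁻¹⁰ = 4.141 × 10⁻²⁴ kg·m/s.
KE = p²/(2m) = (4.141 × 10⁻²⁴)² / (2 × 1.884 × 10⁻²⁸) = 4.551 × 10⁻²⁰ J = 0.284 eV.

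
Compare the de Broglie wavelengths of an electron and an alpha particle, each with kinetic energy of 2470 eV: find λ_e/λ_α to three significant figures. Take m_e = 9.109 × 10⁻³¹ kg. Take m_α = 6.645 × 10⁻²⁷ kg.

λ_e/λ_α = 85.4

At fixed KE, p = √(2mKE) so λ = h/p ∝ 1/√m.
λ_e/λ_α = √(m_α/m_e) = √(6.645 × 10⁻²⁷/9.109 × 10⁻³¹) = √(7295) = 85.4.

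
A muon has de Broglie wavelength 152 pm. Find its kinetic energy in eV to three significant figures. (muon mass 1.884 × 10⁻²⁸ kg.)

KE = 0.315 eV

p = h/λ = 6.626 × 10⁻³⁴ / 1.520 × 10⁻¹⁰ = 4.359 × 10⁻²⁴ kg·m/s.
KE = p²/(2m) = (4.359 × 10⁻²⁴)² / (2 × 1.884 × 10⁻²⁸) = 5.043 × 10⁻²⁰ J = 0.315 eV.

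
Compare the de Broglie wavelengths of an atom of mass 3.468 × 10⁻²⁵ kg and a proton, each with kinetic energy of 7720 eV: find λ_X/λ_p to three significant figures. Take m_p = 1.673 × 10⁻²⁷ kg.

λ_X/λ_p = 0.0695

At fixed KE, p = √(2mKE) so λ = h/p ∝ 1/√m.
λ_X/λ_p = √(m_p/m_X) = √(1.673 × 10⁻²⁷/3.468 × 10⁻²⁵) = √(4.824 × 10⁻³) = 0.0695.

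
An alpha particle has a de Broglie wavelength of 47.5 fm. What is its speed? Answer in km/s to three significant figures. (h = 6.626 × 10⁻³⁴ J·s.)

p = h/λ = 6.626 × 10⁻³⁴ / 4.750 × 10⁻¹⁴ = 1.395 × 10⁻²⁰ kg·m/s.
v = p/m = 1.395 × 10⁻²⁰ / 6.645 × 10⁻²⁷ = 2.10 × 10⁶ m/s = 2100 km/s.

v = 2100 km/s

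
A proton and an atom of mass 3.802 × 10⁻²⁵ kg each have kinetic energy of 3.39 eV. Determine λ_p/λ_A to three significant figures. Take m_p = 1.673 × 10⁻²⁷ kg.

λ_p/λ_A = 15.1

At fixed KE, p = √(2mKE) so λ = h/p ∝ 1/√m.
λ_p/λ_A = √(m_A/m_p) = √(3.802 × 10⁻²⁵/1.673 × 10⁻²⁷) = √(227.3) = 15.1.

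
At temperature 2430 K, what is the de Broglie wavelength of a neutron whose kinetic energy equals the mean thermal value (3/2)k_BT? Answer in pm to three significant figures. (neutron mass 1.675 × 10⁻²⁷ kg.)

λ = 51.0 pm

KE = (3/2)k_BT = 1.5 × 1.381 × 10⁻²³ × 2430 = 5.034 × 10⁻²⁰ J.
p = √(2mKE) = √(2 × 1.675 × 10⁻²⁷ × 5.034 × 10⁻²⁰) = 1.299 × 10⁻²³ kg·m/s.
λ = h/p = 5.10 × 10⁻¹¹ m = 51.0 pm.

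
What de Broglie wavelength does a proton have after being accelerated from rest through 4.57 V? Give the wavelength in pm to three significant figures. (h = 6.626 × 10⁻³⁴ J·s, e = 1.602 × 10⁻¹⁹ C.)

KE = eV = 1.602 × 10⁻¹⁹ × 4.570 = 7.321 × 10⁻¹⁹ J.
p = √(2mKE) = √(2 × 1.673 × 10⁻²⁷ × 7.321 × 10⁻¹⁹) = 4.949 × 10⁻²³ kg·m/s.
λ = h/p = 6.626 × 10⁻³⁴ / 4.949 × 10⁻²³ = 1.34 × 10⁻¹¹ m = 13.4 pm.

λ = 13.4 pm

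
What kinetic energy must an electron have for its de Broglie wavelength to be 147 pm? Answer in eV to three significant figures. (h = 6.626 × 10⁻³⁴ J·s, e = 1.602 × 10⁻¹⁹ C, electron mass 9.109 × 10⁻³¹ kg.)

p = h/λ = 6.626 × 10⁻³⁴ / 1.470 × 10⁻¹⁰ = 4.507 × 10⁻²⁴ kg·m/s.
KE = p²/(2m) = (4.507 × 10⁻²⁴)² / (2 × 9.109 × 10⁻³¹) = 1.115 × 10⁻¹⁷ J = 69.6 eV.

KE = 69.6 eV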